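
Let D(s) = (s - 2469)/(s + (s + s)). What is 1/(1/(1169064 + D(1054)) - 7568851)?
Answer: -3696578953/27978855304989841 ≈ -1.3212e-7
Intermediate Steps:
D(s) = (-2469 + s)/(3*s) (D(s) = (-2469 + s)/(s + 2*s) = (-2469 + s)/((3*s)) = (-2469 + s)*(1/(3*s)) = (-2469 + s)/(3*s))
1/(1/(1169064 + D(1054)) - 7568851) = 1/(1/(1169064 + (1/3)*(-2469 + 1054)/1054) - 7568851) = 1/(1/(1169064 + (1/3)*(1/1054)*(-1415)) - 7568851) = 1/(1/(1169064 - 1415/3162) - 7568851) = 1/(1/(3696578953/3162) - 7568851) = 1/(3162/3696578953 - 7568851) = 1/(-27978855304989841/3696578953) = -3696578953/27978855304989841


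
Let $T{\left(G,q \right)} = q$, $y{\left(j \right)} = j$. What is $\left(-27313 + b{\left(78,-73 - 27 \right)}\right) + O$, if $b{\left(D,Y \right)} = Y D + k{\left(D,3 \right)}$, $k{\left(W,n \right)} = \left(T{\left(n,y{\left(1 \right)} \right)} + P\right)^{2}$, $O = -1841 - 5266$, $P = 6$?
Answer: $-42171$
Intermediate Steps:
$O = -7107$
$k{\left(W,n \right)} = 49$ ($k{\left(W,n \right)} = \left(1 + 6\right)^{2} = 7^{2} = 49$)
$b{\left(D,Y \right)} = 49 + D Y$ ($b{\left(D,Y \right)} = Y D + 49 = D Y + 49 = 49 + D Y$)
$\left(-27313 + b{\left(78,-73 - 27 \right)}\right) + O = \left(-27313 + \left(49 + 78 \left(-73 - 27\right)\right)\right) - 7107 = \left(-27313 + \left(49 + 78 \left(-100\right)\right)\right) - 7107 = \left(-27313 + \left(49 - 7800\right)\right) - 7107 = \left(-27313 - 7751\right) - 7107 = -35064 - 7107 = -42171$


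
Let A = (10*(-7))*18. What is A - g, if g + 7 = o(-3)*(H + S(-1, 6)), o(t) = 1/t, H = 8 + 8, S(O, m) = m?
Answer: -3737/3 ≈ -1245.7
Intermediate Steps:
H = 16
o(t) = 1/t
A = -1260 (A = -70*18 = -1260)
g = -43/3 (g = -7 + (16 + 6)/(-3) = -7 - ⅓*22 = -7 - 22/3 = -43/3 ≈ -14.333)
A - g = -1260 - 1*(-43/3) = -1260 + 43/3 = -3737/3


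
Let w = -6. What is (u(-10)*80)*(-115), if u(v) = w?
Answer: 55200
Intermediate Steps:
u(v) = -6
(u(-10)*80)*(-115) = -6*80*(-115) = -480*(-115) = 55200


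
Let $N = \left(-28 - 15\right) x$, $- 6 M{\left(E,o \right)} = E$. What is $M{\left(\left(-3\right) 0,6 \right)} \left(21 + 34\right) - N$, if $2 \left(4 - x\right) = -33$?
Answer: $\frac{1763}{2} \approx 881.5$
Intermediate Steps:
$x = \frac{41}{2}$ ($x = 4 - - \frac{33}{2} = 4 + \frac{33}{2} = \frac{41}{2} \approx 20.5$)
$M{\left(E,o \right)} = - \frac{E}{6}$
$N = - \frac{1763}{2}$ ($N = \left(-28 - 15\right) \frac{41}{2} = \left(-43\right) \frac{41}{2} = - \frac{1763}{2} \approx -881.5$)
$M{\left(\left(-3\right) 0,6 \right)} \left(21 + 34\right) - N = - \frac{\left(-3\right) 0}{6} \left(21 + 34\right) - - \frac{1763}{2} = \left(- \frac{1}{6}\right) 0 \cdot 55 + \frac{1763}{2} = 0 \cdot 55 + \frac{1763}{2} = 0 + \frac{1763}{2} = \frac{1763}{2}$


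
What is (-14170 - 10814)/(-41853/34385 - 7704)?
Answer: 286358280/88314631 ≈ 3.2425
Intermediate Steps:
(-14170 - 10814)/(-41853/34385 - 7704) = -24984/(-41853*1/34385 - 7704) = -24984/(-41853/34385 - 7704) = -24984/(-264943893/34385) = -24984*(-34385/264943893) = 286358280/88314631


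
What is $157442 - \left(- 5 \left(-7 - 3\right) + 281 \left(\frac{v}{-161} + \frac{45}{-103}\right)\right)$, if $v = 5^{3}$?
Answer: $\frac{2615685256}{16583} \approx 1.5773 \cdot 10^{5}$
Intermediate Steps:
$v = 125$
$157442 - \left(- 5 \left(-7 - 3\right) + 281 \left(\frac{v}{-161} + \frac{45}{-103}\right)\right) = 157442 - \left(- 5 \left(-7 - 3\right) + 281 \left(\frac{125}{-161} + \frac{45}{-103}\right)\right) = 157442 - \left(50 + 281 \left(125 \left(- \frac{1}{161}\right) + 45 \left(- \frac{1}{103}\right)\right)\right) = 157442 - \left(50 + 281 \left(- \frac{125}{161} - \frac{45}{103}\right)\right) = 157442 - - \frac{4824570}{16583} = 157442 + \left(\frac{5653720}{16583} - 50\right) = 157442 + \frac{4824570}{16583} = \frac{2615685256}{16583}$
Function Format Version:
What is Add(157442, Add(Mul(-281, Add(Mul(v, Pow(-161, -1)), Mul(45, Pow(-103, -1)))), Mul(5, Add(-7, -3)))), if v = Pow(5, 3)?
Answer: Rational(2615685256, 16583) ≈ 1.5773e+5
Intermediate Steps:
v = 125
Add(157442, Add(Mul(-281, Add(Mul(v, Pow(-161, -1)), Mul(45, Pow(-103, -1)))), Mul(5, Add(-7, -3)))) = Add(157442, Add(Mul(-281, Add(Mul(125, Pow(-161, -1)), Mul(45, Pow(-103, -1)))), Mul(5, Add(-7, -3)))) = Add(157442, Add(Mul(-281, Add(Mul(125, Rational(-1, 161)), Mul(45, Rational(-1, 103)))), Mul(5, -10))) = Add(157442, Add(Mul(-281, Add(Rational(-125, 161), Rational(-45, 103))), -50)) = Add(157442, Add(Mul(-281, Rational(-20120, 16583)), -50)) = Add(157442, Add(Rational(5653720, 16583), -50)) = Add(157442, Rational(4824570, 16583)) = Rational(2615685256, 16583)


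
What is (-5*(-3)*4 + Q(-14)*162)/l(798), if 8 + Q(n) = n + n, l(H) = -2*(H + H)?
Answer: 481/266 ≈ 1.8083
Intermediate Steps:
l(H) = -4*H
Q(n) = -8 + 2*n (Q(n) = -8 + (n + n) = -8 + 2*n)
(-5*(-3)*4 + Q(-14)*162)/l(798) = (-5*(-3)*4 + (-8 + 2*(-14))*162)/((-4*798)) = (15*4 + (-8 - 28)*162)/(-3192) = (60 - 36*162)*(-1/3192) = (60 - 5832)*(-1/3192) = -5772*(-1/3192) = 481/266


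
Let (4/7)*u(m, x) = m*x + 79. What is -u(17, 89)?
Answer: -2786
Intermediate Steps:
u(m, x) = 553/4 + 7*m*x/4 (u(m, x) = 7*(m*x + 79)/4 = 7*(79 + m*x)/4 = 553/4 + 7*m*x/4)
-u(17, 89) = -(553/4 + (7/4)*17*89) = -(553/4 + 10591/4) = -1*2786 = -2786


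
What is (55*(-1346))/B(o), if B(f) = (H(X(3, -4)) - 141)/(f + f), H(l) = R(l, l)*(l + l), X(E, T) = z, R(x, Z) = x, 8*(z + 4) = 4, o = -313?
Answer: -92685560/233 ≈ -3.9779e+5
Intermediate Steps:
z = -7/2 (z = -4 + (1/8)*4 = -4 + 1/2 = -7/2 ≈ -3.5000)
X(E, T) = -7/2
H(l) = 2*l**2 (H(l) = l*(l + l) = l*(2*l) = 2*l**2)
B(f) = -233/(4*f) (B(f) = (2*(-7/2)**2 - 141)/(f + f) = (2*(49/4) - 141)/((2*f)) = (49/2 - 141)*(1/(2*f)) = -233/(4*f))
(55*(-1346))/B(o) = (55*(-1346))/((-233/4/(-313))) = -74030/((-233/4*(-1/313))) = -74030/233/1252 = -74030*1252/233 = -92685560/233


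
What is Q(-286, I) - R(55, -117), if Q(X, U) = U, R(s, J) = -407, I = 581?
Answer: 988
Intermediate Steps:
Q(-286, I) - R(55, -117) = 581 - 1*(-407) = 581 + 407 = 988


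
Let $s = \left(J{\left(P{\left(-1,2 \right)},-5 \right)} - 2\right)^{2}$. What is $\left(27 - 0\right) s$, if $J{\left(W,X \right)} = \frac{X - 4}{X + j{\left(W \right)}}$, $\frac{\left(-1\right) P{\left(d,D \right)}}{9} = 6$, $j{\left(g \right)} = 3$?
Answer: $\frac{675}{4} \approx 168.75$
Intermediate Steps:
$P{\left(d,D \right)} = -54$ ($P{\left(d,D \right)} = \left(-9\right) 6 = -54$)
$J{\left(W,X \right)} = \frac{-4 + X}{3 + X}$ ($J{\left(W,X \right)} = \frac{X - 4}{X + 3} = \frac{-4 + X}{3 + X}$)
$s = \frac{25}{4}$ ($s = \left(\frac{-4 - 5}{3 - 5} - 2\right)^{2} = \left(\frac{1}{-2} \left(-9\right) - 2\right)^{2} = \left(\left(- \frac{1}{2}\right) \left(-9\right) - 2\right)^{2} = \left(\frac{9}{2} - 2\right)^{2} = \left(\frac{5}{2}\right)^{2} = \frac{25}{4} \approx 6.25$)
$\left(27 - 0\right) s = \left(27 - 0\right) \frac{25}{4} = \left(27 + 0\right) \frac{25}{4} = 27 \cdot \frac{25}{4} = \frac{675}{4}$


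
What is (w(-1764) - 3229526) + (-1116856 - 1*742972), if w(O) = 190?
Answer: -5089164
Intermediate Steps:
(w(-1764) - 3229526) + (-1116856 - 1*742972) = (190 - 3229526) + (-1116856 - 1*742972) = -3229336 + (-1116856 - 742972) = -3229336 - 1859828 = -5089164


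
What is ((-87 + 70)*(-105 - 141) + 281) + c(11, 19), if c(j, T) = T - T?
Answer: 4463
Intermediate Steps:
c(j, T) = 0
((-87 + 70)*(-105 - 141) + 281) + c(11, 19) = ((-87 + 70)*(-105 - 141) + 281) + 0 = (-17*(-246) + 281) + 0 = (4182 + 281) + 0 = 4463 + 0 = 4463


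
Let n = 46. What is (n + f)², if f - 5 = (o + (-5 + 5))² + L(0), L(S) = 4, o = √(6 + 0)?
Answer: 3721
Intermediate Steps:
o = √6 ≈ 2.4495
f = 15 (f = 5 + ((√6 + (-5 + 5))² + 4) = 5 + ((√6 + 0)² + 4) = 5 + ((√6)² + 4) = 5 + (6 + 4) = 5 + 10 = 15)
(n + f)² = (46 + 15)² = 61² = 3721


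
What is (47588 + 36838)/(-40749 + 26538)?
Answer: -28142/4737 ≈ -5.9409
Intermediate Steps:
(47588 + 36838)/(-40749 + 26538) = 84426/(-14211) = 84426*(-1/14211) = -28142/4737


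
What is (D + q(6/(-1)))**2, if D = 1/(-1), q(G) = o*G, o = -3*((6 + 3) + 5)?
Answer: 63001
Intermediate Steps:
o = -42 (o = -3*(9 + 5) = -3*14 = -42)
q(G) = -42*G
D = -1
(D + q(6/(-1)))**2 = (-1 - 252/(-1))**2 = (-1 - 252*(-1))**2 = (-1 - 42*(-6))**2 = (-1 + 252)**2 = 251**2 = 63001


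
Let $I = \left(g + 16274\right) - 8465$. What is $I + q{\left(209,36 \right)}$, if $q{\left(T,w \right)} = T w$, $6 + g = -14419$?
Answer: $908$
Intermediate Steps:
$g = -14425$ ($g = -6 - 14419 = -14425$)
$I = -6616$ ($I = \left(-14425 + 16274\right) - 8465 = 1849 - 8465 = -6616$)
$I + q{\left(209,36 \right)} = -6616 + 209 \cdot 36 = -6616 + 7524 = 908$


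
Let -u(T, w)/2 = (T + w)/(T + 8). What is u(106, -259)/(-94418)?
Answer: -3/105526 ≈ -2.8429e-5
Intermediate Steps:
u(T, w) = -2*(T + w)/(8 + T) (u(T, w) = -2*(T + w)/(T + 8) = -2*(T + w)/(8 + T))
u(106, -259)/(-94418) = (2*(-1*106 - 1*(-259))/(8 + 106))/(-94418) = (2*(-106 + 259)/114)*(-1/94418) = (2*(1/114)*153)*(-1/94418) = (51/19)*(-1/94418) = -3/105526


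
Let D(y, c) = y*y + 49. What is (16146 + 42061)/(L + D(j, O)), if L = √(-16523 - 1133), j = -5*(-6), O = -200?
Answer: 55238443/918257 - 116414*I*√4414/918257 ≈ 60.156 - 8.4228*I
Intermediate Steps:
j = 30
D(y, c) = 49 + y² (D(y, c) = y² + 49 = 49 + y²)
L = 2*I*√4414 (L = √(-17656) = 2*I*√4414 ≈ 132.88*I)
(16146 + 42061)/(L + D(j, O)) = (16146 + 42061)/(2*I*√4414 + (49 + 30²)) = 58207/(2*I*√4414 + (49 + 900)) = 58207/(2*I*√4414 + 949) = 58207/(949 + 2*I*√4414)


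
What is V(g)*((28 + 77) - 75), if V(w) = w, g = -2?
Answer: -60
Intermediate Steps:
V(g)*((28 + 77) - 75) = -2*((28 + 77) - 75) = -2*(105 - 75) = -2*30 = -60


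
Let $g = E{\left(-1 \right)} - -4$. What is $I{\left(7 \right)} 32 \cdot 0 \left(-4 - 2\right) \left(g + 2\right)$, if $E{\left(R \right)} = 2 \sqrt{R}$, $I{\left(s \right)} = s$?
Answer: $0$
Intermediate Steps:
$g = 4 + 2 i$ ($g = 2 \sqrt{-1} - -4 = 2 i + 4 = 4 + 2 i \approx 4.0 + 2.0 i$)
$I{\left(7 \right)} 32 \cdot 0 \left(-4 - 2\right) \left(g + 2\right) = 7 \cdot 32 \cdot 0 \left(-4 - 2\right) \left(\left(4 + 2 i\right) + 2\right) = 224 \cdot 0 \left(-6\right) \left(6 + 2 i\right) = 224 \cdot 0 \left(6 + 2 i\right) = 224 \cdot 0 = 0$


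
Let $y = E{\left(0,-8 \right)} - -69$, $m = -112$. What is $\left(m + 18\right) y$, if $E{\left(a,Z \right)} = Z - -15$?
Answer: $-7144$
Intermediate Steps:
$E{\left(a,Z \right)} = 15 + Z$ ($E{\left(a,Z \right)} = Z + 15 = 15 + Z$)
$y = 76$ ($y = \left(15 - 8\right) - -69 = 7 + 69 = 76$)
$\left(m + 18\right) y = \left(-112 + 18\right) 76 = \left(-94\right) 76 = -7144$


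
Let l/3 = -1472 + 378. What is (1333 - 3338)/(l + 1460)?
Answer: 2005/1822 ≈ 1.1004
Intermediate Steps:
l = -3282 (l = 3*(-1472 + 378) = 3*(-1094) = -3282)
(1333 - 3338)/(l + 1460) = (1333 - 3338)/(-3282 + 1460) = -2005/(-1822) = -2005*(-1/1822) = 2005/1822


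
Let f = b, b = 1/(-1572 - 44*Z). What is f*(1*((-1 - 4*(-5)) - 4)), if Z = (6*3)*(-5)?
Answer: 5/796 ≈ 0.0062814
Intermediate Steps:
Z = -90 (Z = 18*(-5) = -90)
b = 1/2388 (b = 1/(-1572 - 44*(-90)) = 1/(-1572 + 3960) = 1/2388 ≈ 0.00041876)
f = 1/2388 ≈ 0.00041876
f*(1*((-1 - 4*(-5)) - 4)) = (1*((-1 - 4*(-5)) - 4))/2388 = (1*((-1 + 20) - 4))/2388 = (1*(19 - 4))/2388 = (1*15)/2388 = (1/2388)*15 = 5/796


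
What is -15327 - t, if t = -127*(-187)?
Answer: -39076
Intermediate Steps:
t = 23749
-15327 - t = -15327 - 1*23749 = -15327 - 23749 = -39076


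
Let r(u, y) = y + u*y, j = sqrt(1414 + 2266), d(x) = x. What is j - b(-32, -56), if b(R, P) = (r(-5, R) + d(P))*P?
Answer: 4032 + 4*sqrt(230) ≈ 4092.7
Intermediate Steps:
j = 4*sqrt(230) (j = sqrt(3680) = 4*sqrt(230) ≈ 60.663)
b(R, P) = P*(P - 4*R) (b(R, P) = (R*(1 - 5) + P)*P = (R*(-4) + P)*P = (-4*R + P)*P = (P - 4*R)*P = P*(P - 4*R))
j - b(-32, -56) = 4*sqrt(230) - (-56)*(-56 - 4*(-32)) = 4*sqrt(230) - (-56)*(-56 + 128) = 4*sqrt(230) - (-56)*72 = 4*sqrt(230) - 1*(-4032) = 4*sqrt(230) + 4032 = 4032 + 4*sqrt(230)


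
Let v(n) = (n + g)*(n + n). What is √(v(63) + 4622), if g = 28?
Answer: 2*√4022 ≈ 126.84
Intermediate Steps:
v(n) = 2*n*(28 + n) (v(n) = (n + 28)*(n + n) = (28 + n)*(2*n) = 2*n*(28 + n))
√(v(63) + 4622) = √(2*63*(28 + 63) + 4622) = √(2*63*91 + 4622) = √(11466 + 4622) = √16088 = 2*√4022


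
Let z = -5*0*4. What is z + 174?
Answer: 174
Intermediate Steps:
z = 0 (z = 0*4 = 0)
z + 174 = 0 + 174 = 174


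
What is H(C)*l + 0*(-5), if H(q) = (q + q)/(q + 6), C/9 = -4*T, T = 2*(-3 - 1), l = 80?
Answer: 7680/49 ≈ 156.73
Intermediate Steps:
T = -8 (T = 2*(-4) = -8)
C = 288 (C = 9*(-4*(-8)) = 9*32 = 288)
H(q) = 2*q/(6 + q) (H(q) = (2*q)/(6 + q) = 2*q/(6 + q))
H(C)*l + 0*(-5) = (2*288/(6 + 288))*80 + 0*(-5) = (2*288/294)*80 + 0 = (2*288*(1/294))*80 + 0 = (96/49)*80 + 0 = 7680/49 + 0 = 7680/49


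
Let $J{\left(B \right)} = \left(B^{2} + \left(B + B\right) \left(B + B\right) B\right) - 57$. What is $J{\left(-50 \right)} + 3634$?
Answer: $-493923$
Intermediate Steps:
$J{\left(B \right)} = -57 + B^{2} + 4 B^{3}$ ($J{\left(B \right)} = \left(B^{2} + 2 B 2 B B\right) - 57 = \left(B^{2} + 4 B^{2} B\right) - 57 = \left(B^{2} + 4 B^{3}\right) - 57 = -57 + B^{2} + 4 B^{3}$)
$J{\left(-50 \right)} + 3634 = \left(-57 + \left(-50\right)^{2} + 4 \left(-50\right)^{3}\right) + 3634 = \left(-57 + 2500 + 4 \left(-125000\right)\right) + 3634 = \left(-57 + 2500 - 500000\right) + 3634 = -497557 + 3634 = -493923$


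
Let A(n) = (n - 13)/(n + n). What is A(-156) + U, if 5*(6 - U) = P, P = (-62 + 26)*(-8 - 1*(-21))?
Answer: 12017/120 ≈ 100.14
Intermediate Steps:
P = -468 (P = -36*(-8 + 21) = -36*13 = -468)
A(n) = (-13 + n)/(2*n) (A(n) = (-13 + n)/((2*n)) = (-13 + n)*(1/(2*n)) = (-13 + n)/(2*n))
U = 498/5 (U = 6 - ⅕*(-468) = 6 + 468/5 = 498/5 ≈ 99.600)
A(-156) + U = (½)*(-13 - 156)/(-156) + 498/5 = (½)*(-1/156)*(-169) + 498/5 = 13/24 + 498/5 = 12017/120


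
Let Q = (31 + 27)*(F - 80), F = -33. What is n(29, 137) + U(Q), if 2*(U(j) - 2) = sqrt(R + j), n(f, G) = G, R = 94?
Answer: 139 + I*sqrt(1615) ≈ 139.0 + 40.187*I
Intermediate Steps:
Q = -6554 (Q = (31 + 27)*(-33 - 80) = 58*(-113) = -6554)
U(j) = 2 + sqrt(94 + j)/2
n(29, 137) + U(Q) = 137 + (2 + sqrt(94 - 6554)/2) = 137 + (2 + sqrt(-6460)/2) = 137 + (2 + (2*I*sqrt(1615))/2) = 137 + (2 + I*sqrt(1615)) = 139 + I*sqrt(1615)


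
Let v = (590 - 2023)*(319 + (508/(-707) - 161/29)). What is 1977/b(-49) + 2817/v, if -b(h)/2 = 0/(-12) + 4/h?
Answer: 445046432056737/36752999336 ≈ 12109.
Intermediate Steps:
b(h) = -8/h (b(h) = -2*(0/(-12) + 4/h) = -2*(0*(-1/12) + 4/h) = -2*(0 + 4/h) = -8/h)
v = -9188249834/20503 (v = -1433*(319 + (508*(-1/707) - 161*1/29)) = -1433*(319 + (-508/707 - 161/29)) = -1433*(319 - 128559/20503) = -1433*6411898/20503 = -9188249834/20503 ≈ -4.4814e+5)
1977/b(-49) + 2817/v = 1977/((-8/(-49))) + 2817/(-9188249834/20503) = 1977/((-8*(-1/49))) + 2817*(-20503/9188249834) = 1977/(8/49) - 57756951/9188249834 = 1977*(49/8) - 57756951/9188249834 = 96873/8 - 57756951/9188249834 = 445046432056737/36752999336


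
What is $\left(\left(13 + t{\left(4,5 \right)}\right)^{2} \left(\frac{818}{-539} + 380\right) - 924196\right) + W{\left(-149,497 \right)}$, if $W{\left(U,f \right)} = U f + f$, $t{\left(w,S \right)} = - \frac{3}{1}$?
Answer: $- \frac{517388128}{539} \approx -9.599 \cdot 10^{5}$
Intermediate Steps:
$t{\left(w,S \right)} = -3$ ($t{\left(w,S \right)} = \left(-3\right) 1 = -3$)
$W{\left(U,f \right)} = f + U f$
$\left(\left(13 + t{\left(4,5 \right)}\right)^{2} \left(\frac{818}{-539} + 380\right) - 924196\right) + W{\left(-149,497 \right)} = \left(\left(13 - 3\right)^{2} \left(\frac{818}{-539} + 380\right) - 924196\right) + 497 \left(1 - 149\right) = \left(10^{2} \left(818 \left(- \frac{1}{539}\right) + 380\right) - 924196\right) + 497 \left(-148\right) = \left(100 \left(- \frac{818}{539} + 380\right) - 924196\right) - 73556 = \left(100 \cdot \frac{204002}{539} - 924196\right) - 73556 = \left(\frac{20400200}{539} - 924196\right) - 73556 = - \frac{477741444}{539} - 73556 = - \frac{517388128}{539}$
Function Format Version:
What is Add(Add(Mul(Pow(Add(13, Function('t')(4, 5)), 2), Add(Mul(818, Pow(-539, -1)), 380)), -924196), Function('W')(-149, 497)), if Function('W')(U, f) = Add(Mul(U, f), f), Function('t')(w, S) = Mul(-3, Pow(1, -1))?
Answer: Rational(-517388128, 539) ≈ -9.5990e+5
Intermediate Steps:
Function('t')(w, S) = -3 (Function('t')(w, S) = Mul(-3, 1) = -3)
Function('W')(U, f) = Add(f, Mul(U, f))
Add(Add(Mul(Pow(Add(13, Function('t')(4, 5)), 2), Add(Mul(818, Pow(-539, -1)), 380)), -924196), Function('W')(-149, 497)) = Add(Add(Mul(Pow(Add(13, -3), 2), Add(Mul(818, Pow(-539, -1)), 380)), -924196), Mul(497, Add(1, -149))) = Add(Add(Mul(Pow(10, 2), Add(Mul(818, Rational(-1, 539)), 380)), -924196), Mul(497, -148)) = Add(Add(Mul(100, Add(Rational(-818, 539), 380)), -924196), -73556) = Add(Add(Mul(100, Rational(204002, 539)), -924196), -73556) = Add(Add(Rational(20400200, 539), -924196), -73556) = Add(Rational(-477741444, 539), -73556) = Rational(-517388128, 539)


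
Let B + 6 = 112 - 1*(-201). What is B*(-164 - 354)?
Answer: -159026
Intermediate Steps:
B = 307 (B = -6 + (112 - 1*(-201)) = -6 + (112 + 201) = -6 + 313 = 307)
B*(-164 - 354) = 307*(-164 - 354) = 307*(-518) = -159026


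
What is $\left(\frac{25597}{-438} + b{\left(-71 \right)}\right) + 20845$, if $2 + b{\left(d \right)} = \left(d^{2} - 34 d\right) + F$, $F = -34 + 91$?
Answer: $\frac{12393893}{438} \approx 28297.0$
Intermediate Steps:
$F = 57$
$b{\left(d \right)} = 55 + d^{2} - 34 d$ ($b{\left(d \right)} = -2 + \left(\left(d^{2} - 34 d\right) + 57\right) = -2 + \left(57 + d^{2} - 34 d\right) = 55 + d^{2} - 34 d$)
$\left(\frac{25597}{-438} + b{\left(-71 \right)}\right) + 20845 = \left(\frac{25597}{-438} + \left(55 + \left(-71\right)^{2} - -2414\right)\right) + 20845 = \left(25597 \left(- \frac{1}{438}\right) + \left(55 + 5041 + 2414\right)\right) + 20845 = \left(- \frac{25597}{438} + 7510\right) + 20845 = \frac{3263783}{438} + 20845 = \frac{12393893}{438}$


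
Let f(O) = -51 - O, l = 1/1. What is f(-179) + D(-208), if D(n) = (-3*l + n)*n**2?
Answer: -9128576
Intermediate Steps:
l = 1
D(n) = n**2*(-3 + n) (D(n) = (-3*1 + n)*n**2 = (-3 + n)*n**2 = n**2*(-3 + n))
f(-179) + D(-208) = (-51 - 1*(-179)) + (-208)**2*(-3 - 208) = (-51 + 179) + 43264*(-211) = 128 - 9128704 = -9128576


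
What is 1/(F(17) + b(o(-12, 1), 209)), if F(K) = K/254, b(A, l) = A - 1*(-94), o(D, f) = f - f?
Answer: 254/23893 ≈ 0.010631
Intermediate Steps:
o(D, f) = 0
b(A, l) = 94 + A (b(A, l) = A + 94 = 94 + A)
F(K) = K/254 (F(K) = K*(1/254) = K/254)
1/(F(17) + b(o(-12, 1), 209)) = 1/((1/254)*17 + (94 + 0)) = 1/(17/254 + 94) = 1/(23893/254) = 254/23893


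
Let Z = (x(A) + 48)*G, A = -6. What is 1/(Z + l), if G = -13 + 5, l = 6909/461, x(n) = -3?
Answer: -461/159051 ≈ -0.0028984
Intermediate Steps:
l = 6909/461 (l = 6909*(1/461) = 6909/461 ≈ 14.987)
G = -8
Z = -360 (Z = (-3 + 48)*(-8) = 45*(-8) = -360)
1/(Z + l) = 1/(-360 + 6909/461) = 1/(-159051/461) = -461/159051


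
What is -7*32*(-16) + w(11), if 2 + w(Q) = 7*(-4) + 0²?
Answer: 3554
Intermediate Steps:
w(Q) = -30 (w(Q) = -2 + (7*(-4) + 0²) = -2 + (-28 + 0) = -2 - 28 = -30)
-7*32*(-16) + w(11) = -7*32*(-16) - 30 = -224*(-16) - 30 = 3584 - 30 = 3554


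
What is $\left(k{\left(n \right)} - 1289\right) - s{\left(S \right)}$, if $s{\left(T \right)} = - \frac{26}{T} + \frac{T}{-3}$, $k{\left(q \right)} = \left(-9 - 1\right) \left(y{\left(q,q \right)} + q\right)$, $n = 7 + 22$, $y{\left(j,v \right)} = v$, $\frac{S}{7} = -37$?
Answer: $- \frac{1519372}{777} \approx -1955.4$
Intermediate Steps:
$S = -259$ ($S = 7 \left(-37\right) = -259$)
$n = 29$
$k{\left(q \right)} = - 20 q$ ($k{\left(q \right)} = \left(-9 - 1\right) \left(q + q\right) = - 10 \cdot 2 q = - 20 q$)
$s{\left(T \right)} = - \frac{26}{T} - \frac{T}{3}$ ($s{\left(T \right)} = - \frac{26}{T} + T \left(- \frac{1}{3}\right) = - \frac{26}{T} - \frac{T}{3}$)
$\left(k{\left(n \right)} - 1289\right) - s{\left(S \right)} = \left(\left(-20\right) 29 - 1289\right) - \left(- \frac{26}{-259} - - \frac{259}{3}\right) = \left(-580 - 1289\right) - \left(\left(-26\right) \left(- \frac{1}{259}\right) + \frac{259}{3}\right) = -1869 - \left(\frac{26}{259} + \frac{259}{3}\right) = -1869 - \frac{67159}{777} = - \frac{1519372}{777}$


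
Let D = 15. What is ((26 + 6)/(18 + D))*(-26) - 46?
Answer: -2350/33 ≈ -71.212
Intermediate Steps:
((26 + 6)/(18 + D))*(-26) - 46 = ((26 + 6)/(18 + 15))*(-26) - 46 = (32/33)*(-26) - 46 = -832/33 - 46 = -2350/33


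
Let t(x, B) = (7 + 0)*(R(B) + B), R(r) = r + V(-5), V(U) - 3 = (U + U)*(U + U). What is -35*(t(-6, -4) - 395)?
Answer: -9450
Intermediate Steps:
V(U) = 3 + 4*U² (V(U) = 3 + (U + U)*(U + U) = 3 + (2*U)*(2*U) = 3 + 4*U²)
R(r) = 103 + r (R(r) = r + (3 + 4*(-5)²) = r + (3 + 4*25) = r + (3 + 100) = r + 103 = 103 + r)
t(x, B) = 721 + 14*B (t(x, B) = (7 + 0)*((103 + B) + B) = 7*(103 + 2*B) = 721 + 14*B)
-35*(t(-6, -4) - 395) = -35*((721 + 14*(-4)) - 395) = -35*((721 - 56) - 395) = -35*(665 - 395) = -35*270 = -9450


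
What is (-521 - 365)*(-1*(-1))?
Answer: -886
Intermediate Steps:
(-521 - 365)*(-1*(-1)) = -886*1 = -886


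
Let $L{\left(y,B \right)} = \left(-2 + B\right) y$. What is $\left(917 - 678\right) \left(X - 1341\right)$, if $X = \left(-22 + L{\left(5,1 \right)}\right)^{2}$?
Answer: $-146268$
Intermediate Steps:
$L{\left(y,B \right)} = y \left(-2 + B\right)$
$X = 729$ ($X = \left(-22 + 5 \left(-2 + 1\right)\right)^{2} = \left(-22 + 5 \left(-1\right)\right)^{2} = \left(-22 - 5\right)^{2} = \left(-27\right)^{2} = 729$)
$\left(917 - 678\right) \left(X - 1341\right) = \left(917 - 678\right) \left(729 - 1341\right) = 239 \left(-612\right) = -146268$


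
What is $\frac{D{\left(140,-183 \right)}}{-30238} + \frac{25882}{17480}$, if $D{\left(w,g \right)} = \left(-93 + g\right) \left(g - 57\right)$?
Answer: $- \frac{93813821}{132140060} \approx -0.70996$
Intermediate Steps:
$D{\left(w,g \right)} = \left(-93 + g\right) \left(-57 + g\right)$
$\frac{D{\left(140,-183 \right)}}{-30238} + \frac{25882}{17480} = \frac{5301 + \left(-183\right)^{2} - -27450}{-30238} + \frac{25882}{17480} = \left(5301 + 33489 + 27450\right) \left(- \frac{1}{30238}\right) + 25882 \cdot \frac{1}{17480} = 66240 \left(- \frac{1}{30238}\right) + \frac{12941}{8740} = - \frac{33120}{15119} + \frac{12941}{8740} = - \frac{93813821}{132140060}$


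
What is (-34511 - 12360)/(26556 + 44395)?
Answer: -46871/70951 ≈ -0.66061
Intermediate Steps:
(-34511 - 12360)/(26556 + 44395) = -46871/70951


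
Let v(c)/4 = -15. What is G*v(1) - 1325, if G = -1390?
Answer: 82075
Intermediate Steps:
v(c) = -60 (v(c) = 4*(-15) = -60)
G*v(1) - 1325 = -1390*(-60) - 1325 = 83400 - 1325 = 82075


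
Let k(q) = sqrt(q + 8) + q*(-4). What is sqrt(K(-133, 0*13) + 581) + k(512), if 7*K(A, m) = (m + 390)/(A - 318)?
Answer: -2048 + 2*sqrt(130) + sqrt(5789391839)/3157 ≈ -2001.1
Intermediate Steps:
K(A, m) = (390 + m)/(7*(-318 + A)) (K(A, m) = ((m + 390)/(A - 318))/7 = ((390 + m)/(-318 + A))/7 = (390 + m)/(7*(-318 + A)))
k(q) = sqrt(8 + q) - 4*q
sqrt(K(-133, 0*13) + 581) + k(512) = sqrt((390 + 0*13)/(7*(-318 - 133)) + 581) + (sqrt(8 + 512) - 4*512) = sqrt((1/7)*(390 + 0)/(-451) + 581) + (sqrt(520) - 2048) = sqrt((1/7)*(-1/451)*390 + 581) + (2*sqrt(130) - 2048) = sqrt(-390/3157 + 581) + (-2048 + 2*sqrt(130)) = sqrt(1833827/3157) + (-2048 + 2*sqrt(130)) = sqrt(5789391839)/3157 + (-2048 + 2*sqrt(130)) = -2048 + 2*sqrt(130) + sqrt(5789391839)/3157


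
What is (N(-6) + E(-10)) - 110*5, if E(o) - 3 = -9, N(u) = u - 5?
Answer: -567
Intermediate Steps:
N(u) = -5 + u
E(o) = -6 (E(o) = 3 - 9 = -6)
(N(-6) + E(-10)) - 110*5 = ((-5 - 6) - 6) - 110*5 = (-11 - 6) - 550 = -17 - 550 = -567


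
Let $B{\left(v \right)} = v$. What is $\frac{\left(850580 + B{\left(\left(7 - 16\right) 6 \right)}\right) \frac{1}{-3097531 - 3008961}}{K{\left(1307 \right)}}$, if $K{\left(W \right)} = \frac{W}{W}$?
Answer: $- \frac{425263}{3053246} \approx -0.13928$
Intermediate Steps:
$K{\left(W \right)} = 1$
$\frac{\left(850580 + B{\left(\left(7 - 16\right) 6 \right)}\right) \frac{1}{-3097531 - 3008961}}{K{\left(1307 \right)}} = \frac{\left(850580 + \left(7 - 16\right) 6\right) \frac{1}{-3097531 - 3008961}}{1} = \frac{850580 - 54}{-6106492} \cdot 1 = \left(850580 - 54\right) \left(- \frac{1}{6106492}\right) 1 = 850526 \left(- \frac{1}{6106492}\right) 1 = \left(- \frac{425263}{3053246}\right) 1 = - \frac{425263}{3053246}$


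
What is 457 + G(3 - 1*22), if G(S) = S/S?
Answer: 458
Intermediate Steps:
G(S) = 1
457 + G(3 - 1*22) = 457 + 1 = 458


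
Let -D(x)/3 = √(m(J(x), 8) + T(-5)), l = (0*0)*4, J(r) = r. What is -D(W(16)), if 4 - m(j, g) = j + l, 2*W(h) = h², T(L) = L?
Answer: 3*I*√129 ≈ 34.073*I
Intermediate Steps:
l = 0 (l = 0*4 = 0)
W(h) = h²/2
m(j, g) = 4 - j (m(j, g) = 4 - (j + 0) = 4 - j)
D(x) = -3*√(-1 - x) (D(x) = -3*√((4 - x) - 5) = -3*√(-1 - x))
-D(W(16)) = -(-3)*√(-1 - 16²/2) = -(-3)*√(-1 - 256/2) = -(-3)*√(-1 - 1*128) = -(-3)*√(-1 - 128) = -(-3)*√(-129) = -(-3)*I*√129 = 3*I*√129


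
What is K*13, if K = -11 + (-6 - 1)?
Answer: -234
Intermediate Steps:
K = -18 (K = -11 - 7 = -18)
K*13 = -18*13 = -234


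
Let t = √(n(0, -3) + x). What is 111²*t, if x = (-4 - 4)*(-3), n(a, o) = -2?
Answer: 12321*√22 ≈ 57791.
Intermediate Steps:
x = 24 (x = -8*(-3) = 24)
t = √22 (t = √(-2 + 24) = √22 ≈ 4.6904)
111²*t = 111²*√22 = 12321*√22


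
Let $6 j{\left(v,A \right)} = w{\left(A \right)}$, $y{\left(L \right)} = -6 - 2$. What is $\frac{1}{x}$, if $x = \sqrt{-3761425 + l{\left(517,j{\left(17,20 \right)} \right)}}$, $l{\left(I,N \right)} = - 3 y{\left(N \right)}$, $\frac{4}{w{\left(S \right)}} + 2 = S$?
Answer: $- \frac{i \sqrt{3761401}}{3761401} \approx - 0.00051561 i$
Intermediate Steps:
$y{\left(L \right)} = -8$
$w{\left(S \right)} = \frac{4}{-2 + S}$
$j{\left(v,A \right)} = \frac{2}{3 \left(-2 + A\right)}$ ($j{\left(v,A \right)} = \frac{4 \frac{1}{-2 + A}}{6} = \frac{2}{3 \left(-2 + A\right)}$)
$l{\left(I,N \right)} = 24$ ($l{\left(I,N \right)} = \left(-3\right) \left(-8\right) = 24$)
$x = i \sqrt{3761401}$ ($x = \sqrt{-3761425 + 24} = \sqrt{-3761401} = i \sqrt{3761401} \approx 1939.4 i$)
$\frac{1}{x} = \frac{1}{i \sqrt{3761401}} = - \frac{i \sqrt{3761401}}{3761401}$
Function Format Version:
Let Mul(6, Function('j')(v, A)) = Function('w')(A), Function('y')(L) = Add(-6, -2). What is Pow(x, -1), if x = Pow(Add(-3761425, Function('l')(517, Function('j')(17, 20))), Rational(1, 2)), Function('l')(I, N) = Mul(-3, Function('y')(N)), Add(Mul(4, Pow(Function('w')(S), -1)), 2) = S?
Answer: Mul(Rational(-1, 3761401), I, Pow(3761401, Rational(1, 2))) ≈ Mul(-0.00051561, I)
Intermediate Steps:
Function('y')(L) = -8
Function('w')(S) = Mul(4, Pow(Add(-2, S), -1))
Function('j')(v, A) = Mul(Rational(2, 3), Pow(Add(-2, A), -1)) (Function('j')(v, A) = Mul(Rational(1, 6), Mul(4, Pow(Add(-2, A), -1))) = Mul(Rational(2, 3), Pow(Add(-2, A), -1)))
Function('l')(I, N) = 24 (Function('l')(I, N) = Mul(-3, -8) = 24)
x = Mul(I, Pow(3761401, Rational(1, 2))) (x = Pow(Add(-3761425, 24), Rational(1, 2)) = Pow(-3761401, Rational(1, 2)) = Mul(I, Pow(3761401, Rational(1, 2))) ≈ Mul(1939.4, I))
Pow(x, -1) = Pow(Mul(I, Pow(3761401, Rational(1, 2))), -1) = Mul(Rational(-1, 3761401), I, Pow(3761401, Rational(1, 2)))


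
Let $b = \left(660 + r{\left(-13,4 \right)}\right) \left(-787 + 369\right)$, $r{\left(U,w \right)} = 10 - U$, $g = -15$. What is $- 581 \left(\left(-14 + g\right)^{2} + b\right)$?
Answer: $165383393$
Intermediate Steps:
$b = -285494$ ($b = \left(660 + \left(10 - -13\right)\right) \left(-787 + 369\right) = \left(660 + \left(10 + 13\right)\right) \left(-418\right) = \left(660 + 23\right) \left(-418\right) = 683 \left(-418\right) = -285494$)
$- 581 \left(\left(-14 + g\right)^{2} + b\right) = - 581 \left(\left(-14 - 15\right)^{2} - 285494\right) = - 581 \left(\left(-29\right)^{2} - 285494\right) = - 581 \left(841 - 285494\right) = \left(-581\right) \left(-284653\right) = 165383393$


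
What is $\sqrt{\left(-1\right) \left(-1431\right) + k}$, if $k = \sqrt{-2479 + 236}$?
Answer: $\sqrt{1431 + i \sqrt{2243}} \approx 37.834 + 0.6259 i$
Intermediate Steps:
$k = i \sqrt{2243}$ ($k = \sqrt{-2243} = i \sqrt{2243} \approx 47.36 i$)
$\sqrt{\left(-1\right) \left(-1431\right) + k} = \sqrt{\left(-1\right) \left(-1431\right) + i \sqrt{2243}} = \sqrt{1431 + i \sqrt{2243}}$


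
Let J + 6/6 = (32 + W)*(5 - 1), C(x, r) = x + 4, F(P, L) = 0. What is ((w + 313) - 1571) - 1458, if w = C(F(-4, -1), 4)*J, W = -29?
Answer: -2672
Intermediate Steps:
C(x, r) = 4 + x
J = 11 (J = -1 + (32 - 29)*(5 - 1) = -1 + 3*4 = -1 + 12 = 11)
w = 44 (w = (4 + 0)*11 = 4*11 = 44)
((w + 313) - 1571) - 1458 = ((44 + 313) - 1571) - 1458 = (357 - 1571) - 1458 = -1214 - 1458 = -2672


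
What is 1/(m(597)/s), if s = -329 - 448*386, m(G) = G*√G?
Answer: -173257*√597/356409 ≈ -11.878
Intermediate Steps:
m(G) = G^(3/2)
s = -173257 (s = -329 - 172928 = -173257)
1/(m(597)/s) = 1/(597^(3/2)/(-173257)) = 1/((597*√597)*(-1/173257)) = 1/(-597*√597/173257) = -173257*√597/356409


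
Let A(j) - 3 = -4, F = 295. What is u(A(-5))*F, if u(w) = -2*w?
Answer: 590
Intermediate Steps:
A(j) = -1 (A(j) = 3 - 4 = -1)
u(A(-5))*F = -2*(-1)*295 = 2*295 = 590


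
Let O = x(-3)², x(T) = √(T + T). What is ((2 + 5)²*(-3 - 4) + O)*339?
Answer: -118311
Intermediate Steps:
x(T) = √2*√T (x(T) = √(2*T) = √2*√T)
O = -6 (O = (√2*√(-3))² = (√2*(I*√3))² = (I*√6)² = -6)
((2 + 5)²*(-3 - 4) + O)*339 = ((2 + 5)²*(-3 - 4) - 6)*339 = (7²*(-7) - 6)*339 = (49*(-7) - 6)*339 = (-343 - 6)*339 = -349*339 = -118311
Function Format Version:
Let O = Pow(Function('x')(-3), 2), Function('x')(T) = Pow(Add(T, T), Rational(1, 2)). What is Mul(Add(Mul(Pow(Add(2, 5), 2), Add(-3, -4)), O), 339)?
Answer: -118311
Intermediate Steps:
Function('x')(T) = Mul(Pow(2, Rational(1, 2)), Pow(T, Rational(1, 2))) (Function('x')(T) = Pow(Mul(2, T), Rational(1, 2)) = Mul(Pow(2, Rational(1, 2)), Pow(T, Rational(1, 2))))
O = -6 (O = Pow(Mul(Pow(2, Rational(1, 2)), Pow(-3, Rational(1, 2))), 2) = Pow(Mul(Pow(2, Rational(1, 2)), Mul(I, Pow(3, Rational(1, 2)))), 2) = Pow(Mul(I, Pow(6, Rational(1, 2))), 2) = -6)
Mul(Add(Mul(Pow(Add(2, 5), 2), Add(-3, -4)), O), 339) = Mul(Add(Mul(Pow(Add(2, 5), 2), Add(-3, -4)), -6), 339) = Mul(Add(Mul(Pow(7, 2), -7), -6), 339) = Mul(Add(Mul(49, -7), -6), 339) = Mul(Add(-343, -6), 339) = Mul(-349, 339) = -118311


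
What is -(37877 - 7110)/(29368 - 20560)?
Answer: -30767/8808 ≈ -3.4931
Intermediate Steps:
-(37877 - 7110)/(29368 - 20560) = -30767/8808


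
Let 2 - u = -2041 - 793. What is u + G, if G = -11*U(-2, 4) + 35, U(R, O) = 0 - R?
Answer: 2849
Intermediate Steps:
U(R, O) = -R
G = 13 (G = -(-11)*(-2) + 35 = -11*2 + 35 = -22 + 35 = 13)
u = 2836 (u = 2 - (-2041 - 793) = 2 - 1*(-2834) = 2 + 2834 = 2836)
u + G = 2836 + 13 = 2849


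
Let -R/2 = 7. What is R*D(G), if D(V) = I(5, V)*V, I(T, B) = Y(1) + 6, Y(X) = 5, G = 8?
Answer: -1232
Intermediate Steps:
R = -14 (R = -2*7 = -14)
I(T, B) = 11 (I(T, B) = 5 + 6 = 11)
D(V) = 11*V
R*D(G) = -154*8 = -14*88 = -1232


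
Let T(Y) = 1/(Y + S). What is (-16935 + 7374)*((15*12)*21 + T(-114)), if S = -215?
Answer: -11890241259/329 ≈ -3.6141e+7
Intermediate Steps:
T(Y) = 1/(-215 + Y) (T(Y) = 1/(Y - 215) = 1/(-215 + Y))
(-16935 + 7374)*((15*12)*21 + T(-114)) = (-16935 + 7374)*((15*12)*21 + 1/(-215 - 114)) = -9561*(180*21 + 1/(-329)) = -9561*(3780 - 1/329) = -9561*1243619/329 = -11890241259/329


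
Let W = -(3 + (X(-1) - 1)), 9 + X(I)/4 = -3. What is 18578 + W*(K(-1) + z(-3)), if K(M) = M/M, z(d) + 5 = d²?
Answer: 18808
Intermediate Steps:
X(I) = -48 (X(I) = -36 + 4*(-3) = -36 - 12 = -48)
z(d) = -5 + d²
K(M) = 1
W = 46 (W = -(3 + (-48 - 1)) = -(3 - 49) = -1*(-46) = 46)
18578 + W*(K(-1) + z(-3)) = 18578 + 46*(1 + (-5 + (-3)²)) = 18578 + 46*(1 + (-5 + 9)) = 18578 + 46*(1 + 4) = 18578 + 46*5 = 18578 + 230 = 18808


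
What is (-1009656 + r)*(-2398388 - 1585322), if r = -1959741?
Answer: 11829216522870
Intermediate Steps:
(-1009656 + r)*(-2398388 - 1585322) = (-1009656 - 1959741)*(-2398388 - 1585322) = -2969397*(-3983710) = 11829216522870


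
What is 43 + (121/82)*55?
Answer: 10181/82 ≈ 124.16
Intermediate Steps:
43 + (121/82)*55 = 43 + 6655/82 = 10181/82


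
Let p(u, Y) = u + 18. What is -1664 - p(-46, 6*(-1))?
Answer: -1636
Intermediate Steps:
p(u, Y) = 18 + u
-1664 - p(-46, 6*(-1)) = -1664 - (18 - 46) = -1664 - 1*(-28) = -1664 + 28 = -1636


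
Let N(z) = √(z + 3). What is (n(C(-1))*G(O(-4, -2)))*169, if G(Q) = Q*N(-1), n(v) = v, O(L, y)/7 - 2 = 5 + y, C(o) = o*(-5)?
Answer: 29575*√2 ≈ 41825.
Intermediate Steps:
C(o) = -5*o
O(L, y) = 49 + 7*y (O(L, y) = 14 + 7*(5 + y) = 14 + (35 + 7*y) = 49 + 7*y)
N(z) = √(3 + z)
G(Q) = Q*√2 (G(Q) = Q*√(3 - 1) = Q*√2)
(n(C(-1))*G(O(-4, -2)))*169 = ((-5*(-1))*((49 + 7*(-2))*√2))*169 = (5*((49 - 14)*√2))*169 = (5*(35*√2))*169 = (175*√2)*169 = 29575*√2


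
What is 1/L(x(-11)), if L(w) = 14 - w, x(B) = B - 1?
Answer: 1/26 ≈ 0.038462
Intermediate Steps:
x(B) = -1 + B
1/L(x(-11)) = 1/(14 - (-1 - 11)) = 1/(14 - 1*(-12)) = 1/(14 + 12) = 1/26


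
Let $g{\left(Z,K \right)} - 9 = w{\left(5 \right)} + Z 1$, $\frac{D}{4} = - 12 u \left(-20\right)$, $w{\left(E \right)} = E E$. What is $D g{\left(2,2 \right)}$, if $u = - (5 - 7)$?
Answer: $69120$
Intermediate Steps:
$w{\left(E \right)} = E^{2}$
$u = 2$ ($u = \left(-1\right) \left(-2\right) = 2$)
$D = 1920$ ($D = 4 \left(-12\right) 2 \left(-20\right) = 4 \left(\left(-24\right) \left(-20\right)\right) = 4 \cdot 480 = 1920$)
$g{\left(Z,K \right)} = 34 + Z$ ($g{\left(Z,K \right)} = 9 + \left(5^{2} + Z 1\right) = 9 + \left(25 + Z\right) = 34 + Z$)
$D g{\left(2,2 \right)} = 1920 \left(34 + 2\right) = 1920 \cdot 36 = 69120$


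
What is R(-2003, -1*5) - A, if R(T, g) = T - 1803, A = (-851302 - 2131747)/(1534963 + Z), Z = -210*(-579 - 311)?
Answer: -6550427529/1721863 ≈ -3804.3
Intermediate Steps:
Z = 186900 (Z = -210*(-890) = 186900)
A = -2983049/1721863 (A = (-851302 - 2131747)/(1534963 + 186900) = -2983049/1721863 ≈ -1.7325)
R(T, g) = -1803 + T
R(-2003, -1*5) - A = (-1803 - 2003) - 1*(-2983049/1721863) = -3806 + 2983049/1721863 = -6550427529/1721863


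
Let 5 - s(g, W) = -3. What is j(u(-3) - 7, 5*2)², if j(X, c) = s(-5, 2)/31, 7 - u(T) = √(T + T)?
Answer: 64/961 ≈ 0.066597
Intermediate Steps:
u(T) = 7 - √2*√T (u(T) = 7 - √(T + T) = 7 - √(2*T) = 7 - √2*√T)
s(g, W) = 8 (s(g, W) = 5 - 1*(-3) = 5 + 3 = 8)
j(X, c) = 8/31
j(u(-3) - 7, 5*2)² = (8/31)² = 64/961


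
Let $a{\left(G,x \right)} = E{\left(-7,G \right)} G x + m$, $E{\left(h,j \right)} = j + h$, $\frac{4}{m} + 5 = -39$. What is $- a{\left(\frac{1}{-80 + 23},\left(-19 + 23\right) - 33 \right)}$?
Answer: $\frac{130849}{35739} \approx 3.6612$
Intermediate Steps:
$m = - \frac{1}{11}$ ($m = \frac{4}{-5 - 39} = \frac{4}{-44} = 4 \left(- \frac{1}{44}\right) = - \frac{1}{11} \approx -0.090909$)
$E{\left(h,j \right)} = h + j$
$a{\left(G,x \right)} = - \frac{1}{11} + G x \left(-7 + G\right)$ ($a{\left(G,x \right)} = \left(-7 + G\right) G x - \frac{1}{11} = G \left(-7 + G\right) x - \frac{1}{11} = G x \left(-7 + G\right) - \frac{1}{11} = - \frac{1}{11} + G x \left(-7 + G\right)$)
$- a{\left(\frac{1}{-80 + 23},\left(-19 + 23\right) - 33 \right)} = - (- \frac{1}{11} + \frac{\left(\left(-19 + 23\right) - 33\right) \left(-7 + \frac{1}{-80 + 23}\right)}{-80 + 23}) = - (- \frac{1}{11} + \frac{\left(4 - 33\right) \left(-7 + \frac{1}{-57}\right)}{-57}) = - (- \frac{1}{11} - - \frac{29 \left(-7 - \frac{1}{57}\right)}{57}) = - (- \frac{1}{11} - \left(- \frac{29}{57}\right) \left(- \frac{400}{57}\right)) = - (- \frac{1}{11} - \frac{11600}{3249}) = \left(-1\right) \left(- \frac{130849}{35739}\right) = \frac{130849}{35739}$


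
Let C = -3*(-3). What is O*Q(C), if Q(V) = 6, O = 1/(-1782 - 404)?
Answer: -3/1093 ≈ -0.0027447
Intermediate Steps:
C = 9
O = -1/2186 (O = 1/(-2186) = -1/2186 ≈ -0.00045746)
O*Q(C) = -1/2186*6 = -3/1093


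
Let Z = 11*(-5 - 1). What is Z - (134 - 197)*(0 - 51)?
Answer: -3279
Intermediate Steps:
Z = -66 (Z = 11*(-6) = -66)
Z - (134 - 197)*(0 - 51) = -66 - (134 - 197)*(0 - 51) = -66 - (-63)*(-51) = -66 - 1*3213 = -66 - 3213 = -3279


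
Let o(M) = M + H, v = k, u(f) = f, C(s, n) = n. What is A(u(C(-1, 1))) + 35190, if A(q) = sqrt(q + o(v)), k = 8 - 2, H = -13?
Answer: 35190 + I*sqrt(6) ≈ 35190.0 + 2.4495*I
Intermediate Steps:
k = 6
v = 6
o(M) = -13 + M (o(M) = M - 13 = -13 + M)
A(q) = sqrt(-7 + q) (A(q) = sqrt(q + (-13 + 6)) = sqrt(q - 7) = sqrt(-7 + q))
A(u(C(-1, 1))) + 35190 = sqrt(-7 + 1) + 35190 = sqrt(-6) + 35190 = I*sqrt(6) + 35190 = 35190 + I*sqrt(6)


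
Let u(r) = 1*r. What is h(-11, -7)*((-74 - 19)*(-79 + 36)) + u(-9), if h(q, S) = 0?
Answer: -9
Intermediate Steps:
u(r) = r
h(-11, -7)*((-74 - 19)*(-79 + 36)) + u(-9) = 0*((-74 - 19)*(-79 + 36)) - 9 = 0*(-93*(-43)) - 9 = 0*3999 - 9 = 0 - 9 = -9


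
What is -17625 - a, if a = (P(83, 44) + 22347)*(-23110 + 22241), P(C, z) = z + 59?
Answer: 19491425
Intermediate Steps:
P(C, z) = 59 + z
a = -19509050 (a = ((59 + 44) + 22347)*(-23110 + 22241) = (103 + 22347)*(-869) = 22450*(-869) = -19509050)
-17625 - a = -17625 - 1*(-19509050) = -17625 + 19509050 = 19491425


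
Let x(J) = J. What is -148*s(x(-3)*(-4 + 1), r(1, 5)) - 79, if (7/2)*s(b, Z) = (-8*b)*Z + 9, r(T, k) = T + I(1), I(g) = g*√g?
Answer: 39407/7 ≈ 5629.6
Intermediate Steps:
I(g) = g^(3/2)
r(T, k) = 1 + T (r(T, k) = T + 1^(3/2) = T + 1 = 1 + T)
s(b, Z) = 18/7 - 16*Z*b/7 (s(b, Z) = 2*((-8*b)*Z + 9)/7 = 2*(-8*Z*b + 9)/7 = 2*(9 - 8*Z*b)/7 = 18/7 - 16*Z*b/7)
-148*s(x(-3)*(-4 + 1), r(1, 5)) - 79 = -148*(18/7 - 16*(1 + 1)*(-3*(-4 + 1))/7) - 79 = -148*(18/7 - 16/7*2*(-3*(-3))) - 79 = -148*(18/7 - 16/7*2*9) - 79 = -148*(18/7 - 288/7) - 79 = -148*(-270/7) - 79 = 39960/7 - 79 = 39407/7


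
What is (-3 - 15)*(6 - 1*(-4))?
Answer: -180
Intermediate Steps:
(-3 - 15)*(6 - 1*(-4)) = -18*(6 + 4) = -18*10 = -180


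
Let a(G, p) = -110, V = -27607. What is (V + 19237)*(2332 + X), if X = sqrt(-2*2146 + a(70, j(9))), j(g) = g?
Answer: -19518840 - 8370*I*sqrt(4402) ≈ -1.9519e+7 - 5.5533e+5*I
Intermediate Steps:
X = I*sqrt(4402) (X = sqrt(-2*2146 - 110) = sqrt(-4292 - 110) = sqrt(-4402) = I*sqrt(4402) ≈ 66.348*I)
(V + 19237)*(2332 + X) = (-27607 + 19237)*(2332 + I*sqrt(4402)) = -8370*(2332 + I*sqrt(4402)) = -19518840 - 8370*I*sqrt(4402)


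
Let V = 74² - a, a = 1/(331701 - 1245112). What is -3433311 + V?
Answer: -3131022195184/913411 ≈ -3.4278e+6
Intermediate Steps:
a = -1/913411 (a = 1/(-913411) = -1/913411 ≈ -1.0948e-6)
V = 5001838637/913411 (V = 74² - 1*(-1/913411) = 5476 + 1/913411 = 5001838637/913411 ≈ 5476.0)
-3433311 + V = -3433311 + 5001838637/913411 = -3131022195184/913411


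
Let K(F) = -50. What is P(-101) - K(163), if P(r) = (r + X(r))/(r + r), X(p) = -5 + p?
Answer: 10307/202 ≈ 51.025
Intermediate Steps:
P(r) = (-5 + 2*r)/(2*r) (P(r) = (r + (-5 + r))/(r + r) = (-5 + 2*r)/((2*r)) = (-5 + 2*r)*(1/(2*r)) = (-5 + 2*r)/(2*r))
P(-101) - K(163) = (-5/2 - 101)/(-101) - 1*(-50) = -1/101*(-207/2) + 50 = 207/202 + 50 = 10307/202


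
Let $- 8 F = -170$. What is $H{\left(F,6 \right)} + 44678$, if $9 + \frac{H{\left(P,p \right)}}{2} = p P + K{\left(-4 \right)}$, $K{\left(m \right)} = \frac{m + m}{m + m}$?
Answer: $44917$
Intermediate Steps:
$F = \frac{85}{4}$ ($F = \left(- \frac{1}{8}\right) \left(-170\right) = \frac{85}{4} \approx 21.25$)
$K{\left(m \right)} = 1$ ($K{\left(m \right)} = \frac{2 m}{2 m} = 2 m \frac{1}{2 m} = 1$)
$H{\left(P,p \right)} = -16 + 2 P p$ ($H{\left(P,p \right)} = -18 + 2 \left(p P + 1\right) = -18 + 2 \left(P p + 1\right) = -18 + 2 \left(1 + P p\right) = -18 + \left(2 + 2 P p\right) = -16 + 2 P p$)
$H{\left(F,6 \right)} + 44678 = \left(-16 + 2 \cdot \frac{85}{4} \cdot 6\right) + 44678 = \left(-16 + 255\right) + 44678 = 239 + 44678 = 44917$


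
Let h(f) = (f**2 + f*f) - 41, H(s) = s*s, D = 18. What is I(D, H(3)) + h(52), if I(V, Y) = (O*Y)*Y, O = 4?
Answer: 5691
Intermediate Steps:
H(s) = s**2
h(f) = -41 + 2*f**2 (h(f) = (f**2 + f**2) - 41 = 2*f**2 - 41 = -41 + 2*f**2)
I(V, Y) = 4*Y**2 (I(V, Y) = (4*Y)*Y = 4*Y**2)
I(D, H(3)) + h(52) = 4*(3**2)**2 + (-41 + 2*52**2) = 4*9**2 + (-41 + 2*2704) = 4*81 + (-41 + 5408) = 324 + 5367 = 5691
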